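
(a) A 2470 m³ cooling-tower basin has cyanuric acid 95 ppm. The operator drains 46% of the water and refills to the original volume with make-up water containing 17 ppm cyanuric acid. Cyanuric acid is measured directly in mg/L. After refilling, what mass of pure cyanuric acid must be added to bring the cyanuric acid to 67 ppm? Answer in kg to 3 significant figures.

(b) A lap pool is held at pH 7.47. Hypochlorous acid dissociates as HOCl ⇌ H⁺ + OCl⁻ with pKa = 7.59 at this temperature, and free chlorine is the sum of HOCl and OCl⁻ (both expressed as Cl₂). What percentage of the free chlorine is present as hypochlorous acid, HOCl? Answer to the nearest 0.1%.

(a) 19.5 kg; (b) 56.9%

(a) Volume: 2470 m³ = 2,470,000 L.
(a) After draining 46% and refilling: 95 × 0.54 + 17 × 0.46 = 59.12 ppm.
(a) Deficit to target: 67 − 59.12 = 7.88 mg/L.
(a) Mass: 7.88 mg/L × 2,470,000 L = 19,460 g cyanuric acid.

(b) [OCl⁻]/[HOCl] = 10^(pH − pKa) = 10^(7.47 − 7.59) = 10^-0.12 = 0.7586.
(b) Fraction as HOCl = 1 / (1 + 0.7586) = 0.5686.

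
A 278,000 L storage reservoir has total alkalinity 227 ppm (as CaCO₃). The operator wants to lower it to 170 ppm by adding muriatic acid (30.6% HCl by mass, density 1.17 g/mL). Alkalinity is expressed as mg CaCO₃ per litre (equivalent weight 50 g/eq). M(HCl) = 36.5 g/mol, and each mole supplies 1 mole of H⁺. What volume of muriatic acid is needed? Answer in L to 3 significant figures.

Alkalinity to neutralize: (227 − 170) = 57 mg/L as CaCO₃ × 278,000 L = 15,850 g as CaCO₃.
Equivalents of H⁺ required: 15,850 ÷ 50 g/eq = 316.9 eq = 316.9 mol HCl.
Mass of HCl: 316.9 × 36.5 = 11,570 g.
Mass of 30.6% solution: 11,570 / 0.306 = 37,800 g.
Volume: 37,800 g ÷ 1.17 g/mL = 32,310 mL.

32.3 L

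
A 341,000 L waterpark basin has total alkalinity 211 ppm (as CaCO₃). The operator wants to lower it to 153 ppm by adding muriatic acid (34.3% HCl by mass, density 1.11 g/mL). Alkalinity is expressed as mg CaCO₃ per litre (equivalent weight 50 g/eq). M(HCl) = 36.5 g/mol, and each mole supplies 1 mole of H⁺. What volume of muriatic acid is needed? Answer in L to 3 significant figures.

37.9 L

Alkalinity to neutralize: (211 − 153) = 58 mg/L as CaCO₃ × 341,000 L = 19,780 g as CaCO₃.
Equivalents of H⁺ required: 19,780 ÷ 50 g/eq = 395.6 eq = 395.6 mol HCl.
Mass of HCl: 395.6 × 36.5 = 14,440 g.
Mass of 34.3% solution: 14,440 / 0.343 = 42,090 g.
Volume: 42,090 g ÷ 1.11 g/mL = 37,920 mL.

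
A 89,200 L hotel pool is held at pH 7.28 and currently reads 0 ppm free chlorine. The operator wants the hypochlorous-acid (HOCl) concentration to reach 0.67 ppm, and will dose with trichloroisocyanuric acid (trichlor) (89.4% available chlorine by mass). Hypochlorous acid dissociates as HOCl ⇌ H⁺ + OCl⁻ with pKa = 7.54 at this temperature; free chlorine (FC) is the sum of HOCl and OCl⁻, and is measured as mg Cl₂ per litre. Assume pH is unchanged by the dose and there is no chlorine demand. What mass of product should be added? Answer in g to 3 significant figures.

104 g

[OCl⁻]/[HOCl] = 10^(pH − pKa) = 10^(7.28 − 7.54) = 0.5495; fraction as HOCl = 1/(1 + 0.5495) = 0.6454.
Free chlorine required for 0.67 ppm HOCl: 0.67 / 0.6454 = 1.038 ppm.
FC to add: 1.038 − 0 = 1.038 mg/L as Cl₂.
Cl₂ equivalent: 1.038 mg/L × 89,200 L = 92.61 g.
Product at 89.4% available Cl: 92.61 / 0.894 = 103.6 g.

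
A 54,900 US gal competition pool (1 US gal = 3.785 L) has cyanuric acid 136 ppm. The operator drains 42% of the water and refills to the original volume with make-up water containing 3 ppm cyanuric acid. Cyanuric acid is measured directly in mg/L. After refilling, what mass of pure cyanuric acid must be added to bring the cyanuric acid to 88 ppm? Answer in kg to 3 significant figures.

1.63 kg

Volume: 54,900 US gal × 3.785 L/gal = 207,796 L.
After draining 42% and refilling: 136 × 0.58 + 3 × 0.42 = 80.14 ppm.
Deficit to target: 88 − 80.14 = 7.86 mg/L.
Mass: 7.86 mg/L × 207,796 L = 1633 g cyanuric acid.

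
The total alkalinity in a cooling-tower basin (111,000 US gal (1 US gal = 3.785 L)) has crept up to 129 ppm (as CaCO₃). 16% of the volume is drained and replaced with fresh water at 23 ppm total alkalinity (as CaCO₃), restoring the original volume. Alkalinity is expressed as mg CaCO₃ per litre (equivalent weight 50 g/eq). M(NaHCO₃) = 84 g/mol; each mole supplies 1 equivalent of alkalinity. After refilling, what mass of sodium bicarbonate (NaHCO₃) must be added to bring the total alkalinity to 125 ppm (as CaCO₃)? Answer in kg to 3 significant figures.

9.15 kg

Volume: 111,000 US gal × 3.785 L/gal = 420,135 L.
After draining 16% and refilling: 129 × 0.84 + 23 × 0.16 = 112.04 ppm.
Deficit to target: 125 − 112.04 = 12.96 mg/L.
As CaCO₃: 12.96 mg/L × 420,135 L = 5445 g; ÷ 50 g/eq ÷ 1 = 108.9 mol NaHCO₃.
Mass: 108.9 × 84 = 9148 g.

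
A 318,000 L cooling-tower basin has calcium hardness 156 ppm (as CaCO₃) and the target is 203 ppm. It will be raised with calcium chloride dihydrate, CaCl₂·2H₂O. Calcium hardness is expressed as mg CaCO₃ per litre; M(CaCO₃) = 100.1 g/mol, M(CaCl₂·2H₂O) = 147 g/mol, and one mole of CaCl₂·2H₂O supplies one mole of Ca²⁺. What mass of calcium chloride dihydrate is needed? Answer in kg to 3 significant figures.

Hardness to add: (203 − 156) = 47 mg/L as CaCO₃ × 318,000 L = 14,950 g as CaCO₃.
Moles of Ca²⁺ (1 mol Ca²⁺ ≡ 1 mol CaCO₃): 14,950 / 100.1 g/mol = 149.3 mol.
Mass of CaCl₂·2H₂O: 149.3 × 147 = 21,950 g.

21.9 kg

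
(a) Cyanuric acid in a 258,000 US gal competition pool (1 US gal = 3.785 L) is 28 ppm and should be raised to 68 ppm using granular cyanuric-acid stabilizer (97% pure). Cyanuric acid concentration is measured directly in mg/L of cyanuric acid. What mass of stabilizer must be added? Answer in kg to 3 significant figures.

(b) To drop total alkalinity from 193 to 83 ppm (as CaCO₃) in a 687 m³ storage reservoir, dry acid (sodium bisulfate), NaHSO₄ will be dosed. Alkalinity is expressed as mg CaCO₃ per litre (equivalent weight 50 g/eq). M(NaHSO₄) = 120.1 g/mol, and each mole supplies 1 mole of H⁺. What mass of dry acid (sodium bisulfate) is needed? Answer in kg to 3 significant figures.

(a) 40.3 kg; (b) 182 kg

(a) Volume: 258,000 US gal × 3.785 L/gal = 976,530 L.
(a) CYA to add: (68 − 28) = 40 mg/L × 976,530 L = 39,060 g cyanuric acid.
(a) At 97% purity: 39,060 / 0.97 = 40,270 g product.

(b) Volume: 687 m³ = 687,000 L.
(b) Alkalinity to neutralize: (193 − 83) = 110 mg/L as CaCO₃ × 687,000 L = 75,570 g as CaCO₃.
(b) Equivalents of H⁺ required: 75,570 ÷ 50 g/eq = 1511 eq = 1511 mol NaHSO₄.
(b) Mass of NaHSO₄: 1511 × 120.1 = 181,500 g.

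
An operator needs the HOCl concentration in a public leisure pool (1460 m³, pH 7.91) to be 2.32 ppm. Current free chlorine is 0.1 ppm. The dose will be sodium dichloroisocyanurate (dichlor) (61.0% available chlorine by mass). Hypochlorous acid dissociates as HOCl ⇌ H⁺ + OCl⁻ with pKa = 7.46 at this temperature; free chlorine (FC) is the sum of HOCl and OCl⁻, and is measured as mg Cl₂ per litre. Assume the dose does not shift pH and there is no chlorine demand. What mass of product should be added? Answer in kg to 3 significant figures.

21.0 kg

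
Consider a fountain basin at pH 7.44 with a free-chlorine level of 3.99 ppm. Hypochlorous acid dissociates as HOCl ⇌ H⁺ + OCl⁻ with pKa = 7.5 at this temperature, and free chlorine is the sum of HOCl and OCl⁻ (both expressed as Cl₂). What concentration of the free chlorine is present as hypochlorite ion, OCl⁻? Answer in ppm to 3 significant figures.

1.86 ppm

[OCl⁻]/[HOCl] = 10^(pH − pKa) = 10^(7.44 − 7.5) = 10^-0.06 = 0.871.
Fraction as HOCl = 1 / (1 + 0.871) = 0.5345.
OCl⁻ = (1 − 0.5345) × 3.99 ppm = 1.857 ppm.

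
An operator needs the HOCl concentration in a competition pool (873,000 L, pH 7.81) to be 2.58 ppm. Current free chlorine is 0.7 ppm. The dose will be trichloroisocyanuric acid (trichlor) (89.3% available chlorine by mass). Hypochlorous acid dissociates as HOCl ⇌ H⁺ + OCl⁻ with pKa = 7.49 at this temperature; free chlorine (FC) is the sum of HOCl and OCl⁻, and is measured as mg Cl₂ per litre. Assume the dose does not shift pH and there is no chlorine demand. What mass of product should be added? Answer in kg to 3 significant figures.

7.11 kg

[OCl⁻]/[HOCl] = 10^(pH − pKa) = 10^(7.81 − 7.49) = 2.089; fraction as HOCl = 1/(1 + 2.089) = 0.3237.
Free chlorine required for 2.58 ppm HOCl: 2.58 / 0.3237 = 7.97 ppm.
FC to add: 7.97 − 0.7 = 7.27 mg/L as Cl₂.
Cl₂ equivalent: 7.27 mg/L × 873,000 L = 6347 g.
Product at 89.3% available Cl: 6347 / 0.893 = 7108 g.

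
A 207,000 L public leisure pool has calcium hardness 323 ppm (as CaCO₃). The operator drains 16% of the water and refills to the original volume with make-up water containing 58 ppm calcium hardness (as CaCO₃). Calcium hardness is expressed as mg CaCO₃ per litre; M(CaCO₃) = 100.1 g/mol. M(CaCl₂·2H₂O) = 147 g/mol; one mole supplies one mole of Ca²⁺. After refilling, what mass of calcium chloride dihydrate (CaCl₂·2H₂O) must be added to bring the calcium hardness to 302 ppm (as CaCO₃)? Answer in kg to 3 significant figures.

6.51 kg

After draining 16% and refilling: 323 × 0.84 + 58 × 0.16 = 280.6 ppm.
Deficit to target: 302 − 280.6 = 21.4 mg/L.
As CaCO₃: 21.4 mg/L × 207,000 L = 4430 g; ÷ 100.1 = 44.25 mol Ca²⁺.
Mass: 44.25 × 147 = 6505 g.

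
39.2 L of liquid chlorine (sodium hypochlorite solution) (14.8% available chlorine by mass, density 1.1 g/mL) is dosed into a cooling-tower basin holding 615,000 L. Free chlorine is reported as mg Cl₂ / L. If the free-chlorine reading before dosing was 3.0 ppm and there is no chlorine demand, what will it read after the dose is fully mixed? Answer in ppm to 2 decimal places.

13.38 ppm

Mass of solution: 39.2 L × 1000 mL/L × 1.1 g/mL = 43,120 g.
Available chlorine delivered: 43,120 g × 0.148 = 6382 g as Cl₂.
Concentration rise: 6382 g / 615,000 L = 10.38 mg/L = 10.38 ppm.
Final FC: 3.0 + 10.38 = 13.38 ppm.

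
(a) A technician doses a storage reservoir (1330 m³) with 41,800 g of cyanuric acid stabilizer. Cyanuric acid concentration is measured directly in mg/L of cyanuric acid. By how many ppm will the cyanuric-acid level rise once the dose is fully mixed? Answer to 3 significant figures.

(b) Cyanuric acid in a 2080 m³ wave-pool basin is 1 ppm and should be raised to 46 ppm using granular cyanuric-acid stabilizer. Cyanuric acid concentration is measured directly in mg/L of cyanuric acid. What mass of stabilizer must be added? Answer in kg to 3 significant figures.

(a) Volume: 1330 m³ = 1,330,000 L.
(a) Rise: 41,800 g / 1,330,000 L × 1000 = 31.43 mg/L.

(b) Volume: 2080 m³ = 2,080,000 L.
(b) CYA to add: (46 − 1) = 45 mg/L × 2,080,000 L = 93,600 g cyanuric acid.

(a) 31.4 ppm; (b) 93.6 kg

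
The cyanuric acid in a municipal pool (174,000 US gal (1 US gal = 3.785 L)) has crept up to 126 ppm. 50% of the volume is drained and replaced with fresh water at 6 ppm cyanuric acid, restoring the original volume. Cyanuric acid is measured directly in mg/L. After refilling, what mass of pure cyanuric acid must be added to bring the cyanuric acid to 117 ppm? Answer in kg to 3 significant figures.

33.6 kg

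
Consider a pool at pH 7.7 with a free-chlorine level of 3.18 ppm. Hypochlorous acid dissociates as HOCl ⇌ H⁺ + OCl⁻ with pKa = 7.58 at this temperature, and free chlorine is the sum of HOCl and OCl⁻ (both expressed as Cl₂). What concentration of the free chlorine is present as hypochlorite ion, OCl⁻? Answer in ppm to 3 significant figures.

[OCl⁻]/[HOCl] = 10^(pH − pKa) = 10^(7.7 − 7.58) = 10^0.12 = 1.318.
Fraction as HOCl = 1 / (1 + 1.318) = 0.4314.
OCl⁻ = (1 − 0.4314) × 3.18 ppm = 1.808 ppm.

1.81 ppm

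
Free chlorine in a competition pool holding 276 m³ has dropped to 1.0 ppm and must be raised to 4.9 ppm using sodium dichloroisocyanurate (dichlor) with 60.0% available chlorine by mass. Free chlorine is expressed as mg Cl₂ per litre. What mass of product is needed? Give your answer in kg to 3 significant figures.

Volume: 276 m³ = 276,000 L.
Chlorine deficit: 4.9 − 1.0 = 3.9 ppm = 3.9 mg/L as Cl₂.
Cl₂ equivalent needed: 3.9 mg/L × 276,000 L = 1,076,000 mg = 1076 g.
Product at 60.0% available chlorine: 1076 / 0.6 = 1794 g.

1.79 kg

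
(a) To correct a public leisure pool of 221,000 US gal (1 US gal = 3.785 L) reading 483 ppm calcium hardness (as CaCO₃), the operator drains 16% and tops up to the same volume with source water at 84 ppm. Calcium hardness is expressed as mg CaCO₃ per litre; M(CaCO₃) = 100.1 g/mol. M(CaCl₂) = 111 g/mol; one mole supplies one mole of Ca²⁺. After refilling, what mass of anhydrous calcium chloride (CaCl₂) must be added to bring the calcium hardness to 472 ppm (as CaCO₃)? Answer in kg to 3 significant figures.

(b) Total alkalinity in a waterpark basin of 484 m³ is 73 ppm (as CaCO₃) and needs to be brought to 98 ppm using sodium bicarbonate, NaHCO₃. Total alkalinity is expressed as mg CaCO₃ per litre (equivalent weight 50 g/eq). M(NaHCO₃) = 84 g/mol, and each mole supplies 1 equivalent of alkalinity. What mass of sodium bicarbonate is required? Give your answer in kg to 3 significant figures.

(a) 49.0 kg; (b) 20.3 kg

(a) Volume: 221,000 US gal × 3.785 L/gal = 836,485 L.
(a) After draining 16% and refilling: 483 × 0.84 + 84 × 0.16 = 419.16 ppm.
(a) Deficit to target: 472 − 419.16 = 52.84 mg/L.
(a) As CaCO₃: 52.84 mg/L × 836,485 L = 44,200 g; ÷ 100.1 = 441.6 mol Ca²⁺.
(a) Mass: 441.6 × 111 = 49,010 g.

(b) Volume: 484 m³ = 484,000 L.
(b) Alkalinity to add: (98 − 73) = 25 mg/L as CaCO₃ × 484,000 L = 12,100 g as CaCO₃.
(b) Equivalents: 12,100 g ÷ 50 g/eq = 242 eq.
(b) NaHCO₃ supplies 1 eq per mole → 242 mol.
(b) Mass: 242 mol × 84 g/mol = 20,330 g.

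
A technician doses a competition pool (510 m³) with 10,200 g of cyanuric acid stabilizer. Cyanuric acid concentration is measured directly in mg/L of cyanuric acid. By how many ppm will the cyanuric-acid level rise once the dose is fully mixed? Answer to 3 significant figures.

20.0 ppm

Volume: 510 m³ = 510,000 L.
Rise: 10,200 g / 510,000 L × 1000 = 20 mg/L.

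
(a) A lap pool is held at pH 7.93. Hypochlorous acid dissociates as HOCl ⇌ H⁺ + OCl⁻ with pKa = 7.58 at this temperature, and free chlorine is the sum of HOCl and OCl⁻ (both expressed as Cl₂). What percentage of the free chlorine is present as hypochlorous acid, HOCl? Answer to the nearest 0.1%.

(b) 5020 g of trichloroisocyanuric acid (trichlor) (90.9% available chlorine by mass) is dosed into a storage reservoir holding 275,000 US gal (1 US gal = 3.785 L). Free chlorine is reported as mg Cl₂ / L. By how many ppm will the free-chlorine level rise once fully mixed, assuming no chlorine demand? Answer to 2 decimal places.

(a) [OCl⁻]/[HOCl] = 10^(pH − pKa) = 10^(7.93 − 7.58) = 10^0.35 = 2.239.
(a) Fraction as HOCl = 1 / (1 + 2.239) = 0.3088.

(b) Volume: 275,000 US gal × 3.785 L/gal = 1,040,875 L.
(b) Available chlorine delivered: 5020 g × 0.909 = 4563 g as Cl₂.
(b) Concentration rise: 4563 g / 1,040,875 L = 4.384 mg/L = 4.38 ppm.

(a) 30.9%; (b) 4.38 ppm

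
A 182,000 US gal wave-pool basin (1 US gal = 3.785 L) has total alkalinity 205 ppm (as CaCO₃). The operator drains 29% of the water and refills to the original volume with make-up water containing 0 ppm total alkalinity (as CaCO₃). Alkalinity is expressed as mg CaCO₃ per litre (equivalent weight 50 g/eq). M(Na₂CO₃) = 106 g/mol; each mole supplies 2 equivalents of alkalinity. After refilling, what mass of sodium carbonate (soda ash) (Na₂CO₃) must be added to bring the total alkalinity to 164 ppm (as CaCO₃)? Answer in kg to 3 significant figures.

Volume: 182,000 US gal × 3.785 L/gal = 688,870 L.
After draining 29% and refilling: 205 × 0.71 + 0 × 0.29 = 145.55 ppm.
Deficit to target: 164 − 145.55 = 18.45 mg/L.
As CaCO₃: 18.45 mg/L × 688,870 L = 12,710 g; ÷ 50 g/eq ÷ 2 = 127.1 mol Na₂CO₃.
Mass: 127.1 × 106 = 13,470 g.

13.5 kg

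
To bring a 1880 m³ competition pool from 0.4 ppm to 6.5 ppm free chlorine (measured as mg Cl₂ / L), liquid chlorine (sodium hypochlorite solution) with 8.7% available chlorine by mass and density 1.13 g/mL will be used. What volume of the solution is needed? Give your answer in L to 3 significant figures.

Volume: 1880 m³ = 1,880,000 L.
Chlorine deficit: 6.5 − 0.4 = 6.1 ppm = 6.1 mg/L as Cl₂.
Cl₂ equivalent needed: 6.1 mg/L × 1,880,000 L = 11,470,000 mg = 11,470 g.
Product at 8.7% available chlorine: 11,470 / 0.087 = 131,800 g.
Volume at density 1.13 g/mL: 131,800 g ÷ 1.13 g/mL = 116,700 mL.

117 L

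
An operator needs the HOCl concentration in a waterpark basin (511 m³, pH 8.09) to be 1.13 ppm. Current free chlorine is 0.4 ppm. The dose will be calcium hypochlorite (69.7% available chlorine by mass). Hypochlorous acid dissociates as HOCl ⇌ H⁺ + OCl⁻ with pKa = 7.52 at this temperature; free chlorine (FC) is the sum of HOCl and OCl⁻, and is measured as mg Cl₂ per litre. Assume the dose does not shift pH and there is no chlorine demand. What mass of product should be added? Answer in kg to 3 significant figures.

Volume: 511 m³ = 511,000 L.
[OCl⁻]/[HOCl] = 10^(pH − pKa) = 10^(8.09 − 7.52) = 3.715; fraction as HOCl = 1/(1 + 3.715) = 0.2121.
Free chlorine required for 1.13 ppm HOCl: 1.13 / 0.2121 = 5.328 ppm.
FC to add: 5.328 − 0.4 = 4.928 mg/L as Cl₂.
Cl₂ equivalent: 4.928 mg/L × 511,000 L = 2518 g.
Product at 69.7% available Cl: 2518 / 0.697 = 3613 g.

3.61 kg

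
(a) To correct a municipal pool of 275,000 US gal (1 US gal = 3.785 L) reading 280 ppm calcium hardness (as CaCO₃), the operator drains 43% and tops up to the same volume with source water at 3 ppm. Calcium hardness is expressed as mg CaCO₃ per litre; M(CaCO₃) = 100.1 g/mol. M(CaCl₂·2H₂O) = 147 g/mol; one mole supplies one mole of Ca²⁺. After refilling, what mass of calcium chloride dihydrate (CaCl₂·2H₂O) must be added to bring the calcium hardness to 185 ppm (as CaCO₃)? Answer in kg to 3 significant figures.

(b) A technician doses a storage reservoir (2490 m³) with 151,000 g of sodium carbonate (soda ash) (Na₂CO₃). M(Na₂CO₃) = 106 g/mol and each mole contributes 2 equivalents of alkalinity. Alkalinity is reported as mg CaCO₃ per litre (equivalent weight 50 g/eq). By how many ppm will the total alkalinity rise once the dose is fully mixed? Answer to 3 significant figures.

(a) Volume: 275,000 US gal × 3.785 L/gal = 1,040,875 L.
(a) After draining 43% and refilling: 280 × 0.57 + 3 × 0.43 = 160.89 ppm.
(a) Deficit to target: 185 − 160.89 = 24.11 mg/L.
(a) As CaCO₃: 24.11 mg/L × 1,040,875 L = 25,100 g; ÷ 100.1 = 250.7 mol Ca²⁺.
(a) Mass: 250.7 × 147 = 36,850 g.

(b) Volume: 2490 m³ = 2,490,000 L.
(b) Moles of Na₂CO₃: 151,000 g ÷ 106 g/mol = 1425 mol → 2849 eq of alkalinity.
(b) As CaCO₃: 2849 eq × 50 g/eq = 142,500 g.
(b) Rise: 142,500 g / 2,490,000 L × 1000 = 57.21 mg/L.

(a) 36.9 kg; (b) 57.2 ppm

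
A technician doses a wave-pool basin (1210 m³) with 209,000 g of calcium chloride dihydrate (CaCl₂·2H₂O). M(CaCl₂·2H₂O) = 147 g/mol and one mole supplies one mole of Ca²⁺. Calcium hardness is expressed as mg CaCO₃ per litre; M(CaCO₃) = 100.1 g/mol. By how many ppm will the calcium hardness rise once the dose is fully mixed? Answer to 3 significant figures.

Volume: 1210 m³ = 1,210,000 L.
Moles of Ca²⁺: 209,000 g ÷ 147 g/mol = 1422 mol.
As CaCO₃: 1422 mol × 100.1 g/mol = 142,300 g.
Rise: 142,300 g / 1,210,000 L × 1000 = 117.6 mg/L.

118 ppm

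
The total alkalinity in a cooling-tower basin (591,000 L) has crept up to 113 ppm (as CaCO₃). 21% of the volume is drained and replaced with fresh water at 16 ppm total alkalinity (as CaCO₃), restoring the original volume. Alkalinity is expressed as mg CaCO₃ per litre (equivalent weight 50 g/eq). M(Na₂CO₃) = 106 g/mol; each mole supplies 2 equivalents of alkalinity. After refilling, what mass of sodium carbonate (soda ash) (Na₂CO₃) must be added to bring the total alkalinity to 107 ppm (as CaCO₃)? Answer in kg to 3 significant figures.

After draining 21% and refilling: 113 × 0.79 + 16 × 0.21 = 92.63 ppm.
Deficit to target: 107 − 92.63 = 14.37 mg/L.
As CaCO₃: 14.37 mg/L × 591,000 L = 8493 g; ÷ 50 g/eq ÷ 2 = 84.93 mol Na₂CO₃.
Mass: 84.93 × 106 = 9002 g.

9.00 kg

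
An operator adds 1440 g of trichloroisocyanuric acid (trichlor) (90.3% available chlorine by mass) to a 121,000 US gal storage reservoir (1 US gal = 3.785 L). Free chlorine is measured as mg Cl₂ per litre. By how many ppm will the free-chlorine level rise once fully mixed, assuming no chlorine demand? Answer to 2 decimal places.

Volume: 121,000 US gal × 3.785 L/gal = 457,985 L.
Available chlorine delivered: 1440 g × 0.903 = 1300 g as Cl₂.
Concentration rise: 1300 g / 457,985 L = 2.839 mg/L = 2.84 ppm.

2.84 ppm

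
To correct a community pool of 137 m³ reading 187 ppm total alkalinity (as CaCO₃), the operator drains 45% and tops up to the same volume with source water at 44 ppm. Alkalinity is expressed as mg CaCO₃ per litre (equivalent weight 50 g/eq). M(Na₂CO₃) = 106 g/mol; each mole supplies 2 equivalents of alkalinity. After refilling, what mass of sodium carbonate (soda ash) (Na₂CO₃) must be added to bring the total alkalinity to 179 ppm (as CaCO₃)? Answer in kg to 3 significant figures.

8.18 kg

Volume: 137 m³ = 137,000 L.
After draining 45% and refilling: 187 × 0.55 + 44 × 0.45 = 122.65 ppm.
Deficit to target: 179 − 122.65 = 56.35 mg/L.
As CaCO₃: 56.35 mg/L × 137,000 L = 7720 g; ÷ 50 g/eq ÷ 2 = 77.2 mol Na₂CO₃.
Mass: 77.2 × 106 = 8183 g.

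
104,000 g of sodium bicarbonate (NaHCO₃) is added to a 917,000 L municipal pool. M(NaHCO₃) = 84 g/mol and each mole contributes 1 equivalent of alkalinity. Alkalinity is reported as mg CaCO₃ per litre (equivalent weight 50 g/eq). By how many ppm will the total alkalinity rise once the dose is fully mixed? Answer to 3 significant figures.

67.5 ppm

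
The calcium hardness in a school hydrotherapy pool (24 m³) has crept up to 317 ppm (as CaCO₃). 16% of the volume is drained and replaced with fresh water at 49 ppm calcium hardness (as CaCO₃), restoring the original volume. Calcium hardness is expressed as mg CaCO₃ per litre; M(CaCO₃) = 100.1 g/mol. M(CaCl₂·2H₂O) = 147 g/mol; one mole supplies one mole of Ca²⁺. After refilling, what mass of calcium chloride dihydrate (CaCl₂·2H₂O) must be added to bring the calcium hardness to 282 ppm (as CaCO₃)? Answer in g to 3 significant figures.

278 g

Volume: 24 m³ = 24,000 L.
After draining 16% and refilling: 317 × 0.84 + 49 × 0.16 = 274.12 ppm.
Deficit to target: 282 − 274.12 = 7.88 mg/L.
As CaCO₃: 7.88 mg/L × 24,000 L = 189.1 g; ÷ 100.1 = 1.889 mol Ca²⁺.
Mass: 1.889 × 147 = 277.7 g.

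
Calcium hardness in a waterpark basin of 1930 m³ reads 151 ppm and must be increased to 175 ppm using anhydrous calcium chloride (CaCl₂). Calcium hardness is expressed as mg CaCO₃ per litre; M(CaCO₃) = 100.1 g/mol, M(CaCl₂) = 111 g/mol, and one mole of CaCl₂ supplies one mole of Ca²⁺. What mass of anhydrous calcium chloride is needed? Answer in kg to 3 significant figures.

Volume: 1930 m³ = 1,930,000 L.
Hardness to add: (175 − 151) = 24 mg/L as CaCO₃ × 1,930,000 L = 46,320 g as CaCO₃.
Moles of Ca²⁺ (1 mol Ca²⁺ ≡ 1 mol CaCO₃): 46,320 / 100.1 g/mol = 462.7 mol.
Mass of CaCl₂: 462.7 × 111 = 51,360 g.

51.4 kg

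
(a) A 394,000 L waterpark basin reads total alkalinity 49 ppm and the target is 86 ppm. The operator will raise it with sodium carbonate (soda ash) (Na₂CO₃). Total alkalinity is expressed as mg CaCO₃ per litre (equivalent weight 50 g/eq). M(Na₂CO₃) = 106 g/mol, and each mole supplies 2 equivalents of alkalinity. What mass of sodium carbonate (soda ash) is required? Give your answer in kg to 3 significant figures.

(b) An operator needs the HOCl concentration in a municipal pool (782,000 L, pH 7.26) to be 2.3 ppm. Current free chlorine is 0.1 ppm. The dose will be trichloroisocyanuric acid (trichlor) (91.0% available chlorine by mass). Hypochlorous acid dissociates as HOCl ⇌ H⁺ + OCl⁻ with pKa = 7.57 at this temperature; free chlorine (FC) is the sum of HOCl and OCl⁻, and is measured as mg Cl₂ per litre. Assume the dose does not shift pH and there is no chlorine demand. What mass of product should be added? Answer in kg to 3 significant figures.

(a) 15.5 kg; (b) 2.86 kg

(a) Alkalinity to add: (86 − 49) = 37 mg/L as CaCO₃ × 394,000 L = 14,580 g as CaCO₃.
(a) Equivalents: 14,580 g ÷ 50 g/eq = 291.6 eq.
(a) Each mole of Na₂CO₃ supplies 2 eq, so 291.6 / 2 = 145.8 mol.
(a) Mass: 145.8 mol × 106 g/mol = 15,450 g.

(b) [OCl⁻]/[HOCl] = 10^(pH − pKa) = 10^(7.26 − 7.57) = 0.4898; fraction as HOCl = 1/(1 + 0.4898) = 0.6712.
(b) Free chlorine required for 2.3 ppm HOCl: 2.3 / 0.6712 = 3.426 ppm.
(b) FC to add: 3.426 − 0.1 = 3.326 mg/L as Cl₂.
(b) Cl₂ equivalent: 3.326 mg/L × 782,000 L = 2601 g.
(b) Product at 91.0% available Cl: 2601 / 0.91 = 2859 g.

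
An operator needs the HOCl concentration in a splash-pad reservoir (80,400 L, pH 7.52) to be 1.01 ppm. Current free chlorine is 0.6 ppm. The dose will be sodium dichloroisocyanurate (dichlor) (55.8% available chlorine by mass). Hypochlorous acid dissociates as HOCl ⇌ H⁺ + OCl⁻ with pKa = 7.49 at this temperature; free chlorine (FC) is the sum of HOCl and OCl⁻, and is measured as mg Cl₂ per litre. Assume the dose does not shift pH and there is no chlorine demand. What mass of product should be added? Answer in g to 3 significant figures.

[OCl⁻]/[HOCl] = 10^(pH − pKa) = 10^(7.52 − 7.49) = 1.072; fraction as HOCl = 1/(1 + 1.072) = 0.4827.
Free chlorine required for 1.01 ppm HOCl: 1.01 / 0.4827 = 2.092 ppm.
FC to add: 2.092 − 0.6 = 1.492 mg/L as Cl₂.
Cl₂ equivalent: 1.492 mg/L × 80,400 L = 120 g.
Product at 55.8% available Cl: 120 / 0.558 = 215 g.

215 g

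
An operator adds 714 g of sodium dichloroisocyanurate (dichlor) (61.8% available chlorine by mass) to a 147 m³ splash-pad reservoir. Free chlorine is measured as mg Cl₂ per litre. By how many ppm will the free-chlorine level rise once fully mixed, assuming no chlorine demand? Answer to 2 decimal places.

3.00 ppm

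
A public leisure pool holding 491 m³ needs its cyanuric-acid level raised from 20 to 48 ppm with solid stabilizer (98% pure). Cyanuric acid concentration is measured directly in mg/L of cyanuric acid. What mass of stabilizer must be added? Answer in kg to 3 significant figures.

14.0 kg

Volume: 491 m³ = 491,000 L.
CYA to add: (48 − 20) = 28 mg/L × 491,000 L = 13,750 g cyanuric acid.
At 98% purity: 13,750 / 0.98 = 14,030 g product.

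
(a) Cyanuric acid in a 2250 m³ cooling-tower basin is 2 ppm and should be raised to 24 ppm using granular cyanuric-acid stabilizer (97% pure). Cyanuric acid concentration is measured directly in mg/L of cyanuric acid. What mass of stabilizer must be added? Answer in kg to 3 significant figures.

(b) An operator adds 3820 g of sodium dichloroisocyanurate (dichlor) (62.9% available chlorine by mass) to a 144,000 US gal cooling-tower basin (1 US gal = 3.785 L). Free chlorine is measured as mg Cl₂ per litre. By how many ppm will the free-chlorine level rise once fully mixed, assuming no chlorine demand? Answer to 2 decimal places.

(a) 51.0 kg; (b) 4.41 ppm

(a) Volume: 2250 m³ = 2,250,000 L.
(a) CYA to add: (24 − 2) = 22 mg/L × 2,250,000 L = 49,500 g cyanuric acid.
(a) At 97% purity: 49,500 / 0.97 = 51,030 g product.

(b) Volume: 144,000 US gal × 3.785 L/gal = 545,040 L.
(b) Available chlorine delivered: 3820 g × 0.629 = 2403 g as Cl₂.
(b) Concentration rise: 2403 g / 545,040 L = 4.408 mg/L = 4.41 ppm.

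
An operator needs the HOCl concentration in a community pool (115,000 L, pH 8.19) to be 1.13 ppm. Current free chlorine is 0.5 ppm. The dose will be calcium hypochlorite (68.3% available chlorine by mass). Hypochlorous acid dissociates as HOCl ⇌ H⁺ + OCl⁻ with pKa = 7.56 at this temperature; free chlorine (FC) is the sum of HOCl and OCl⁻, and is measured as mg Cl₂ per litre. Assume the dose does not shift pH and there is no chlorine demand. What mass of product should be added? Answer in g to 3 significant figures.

918 g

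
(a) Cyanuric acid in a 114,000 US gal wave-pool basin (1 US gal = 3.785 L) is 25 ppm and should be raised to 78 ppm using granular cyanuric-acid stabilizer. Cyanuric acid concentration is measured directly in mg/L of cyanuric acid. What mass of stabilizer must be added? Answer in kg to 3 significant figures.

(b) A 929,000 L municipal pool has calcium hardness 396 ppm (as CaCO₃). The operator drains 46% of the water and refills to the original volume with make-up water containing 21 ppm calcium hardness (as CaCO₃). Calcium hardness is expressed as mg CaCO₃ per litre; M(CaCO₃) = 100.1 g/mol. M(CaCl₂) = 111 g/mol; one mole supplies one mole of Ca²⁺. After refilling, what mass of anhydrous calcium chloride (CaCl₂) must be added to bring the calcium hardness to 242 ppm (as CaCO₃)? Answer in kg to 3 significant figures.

(a) Volume: 114,000 US gal × 3.785 L/gal = 431,490 L.
(a) CYA to add: (78 − 25) = 53 mg/L × 431,490 L = 22,870 g cyanuric acid.

(b) After draining 46% and refilling: 396 × 0.54 + 21 × 0.46 = 223.5 ppm.
(b) Deficit to target: 242 − 223.5 = 18.5 mg/L.
(b) As CaCO₃: 18.5 mg/L × 929,000 L = 17,190 g; ÷ 100.1 = 171.7 mol Ca²⁺.
(b) Mass: 171.7 × 111 = 19,060 g.

(a) 22.9 kg; (b) 19.1 kg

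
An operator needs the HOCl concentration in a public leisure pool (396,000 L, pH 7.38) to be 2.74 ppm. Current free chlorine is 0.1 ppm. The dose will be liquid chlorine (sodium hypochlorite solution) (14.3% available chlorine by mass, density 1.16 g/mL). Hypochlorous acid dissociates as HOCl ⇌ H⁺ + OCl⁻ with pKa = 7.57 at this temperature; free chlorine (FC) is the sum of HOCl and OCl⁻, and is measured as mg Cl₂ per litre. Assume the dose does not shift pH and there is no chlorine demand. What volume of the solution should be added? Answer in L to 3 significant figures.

[OCl⁻]/[HOCl] = 10^(pH − pKa) = 10^(7.38 − 7.57) = 0.6457; fraction as HOCl = 1/(1 + 0.6457) = 0.6077.
Free chlorine required for 2.74 ppm HOCl: 2.74 / 0.6077 = 4.509 ppm.
FC to add: 4.509 − 0.1 = 4.409 mg/L as Cl₂.
Cl₂ equivalent: 4.409 mg/L × 396,000 L = 1746 g.
Product at 14.3% available Cl: 1746 / 0.143 = 12,210 g.
Volume: 12,210 g ÷ 1.16 g/mL = 10,530 mL.

10.5 L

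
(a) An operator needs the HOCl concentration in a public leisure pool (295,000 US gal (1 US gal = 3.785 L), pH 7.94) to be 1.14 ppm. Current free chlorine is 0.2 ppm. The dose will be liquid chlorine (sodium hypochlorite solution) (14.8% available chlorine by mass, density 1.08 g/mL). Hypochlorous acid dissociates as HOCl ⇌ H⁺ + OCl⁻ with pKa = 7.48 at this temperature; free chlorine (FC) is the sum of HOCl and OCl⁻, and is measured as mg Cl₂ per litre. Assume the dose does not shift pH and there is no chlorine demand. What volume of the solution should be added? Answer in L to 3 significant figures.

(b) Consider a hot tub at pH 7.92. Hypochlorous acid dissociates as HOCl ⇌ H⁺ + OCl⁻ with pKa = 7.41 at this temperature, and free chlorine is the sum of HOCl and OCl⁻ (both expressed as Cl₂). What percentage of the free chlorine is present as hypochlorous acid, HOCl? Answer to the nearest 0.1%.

(a) Volume: 295,000 US gal × 3.785 L/gal = 1,116,575 L.
(a) [OCl⁻]/[HOCl] = 10^(pH − pKa) = 10^(7.94 − 7.48) = 2.884; fraction as HOCl = 1/(1 + 2.884) = 0.2575.
(a) Free chlorine required for 1.14 ppm HOCl: 1.14 / 0.2575 = 4.428 ppm.
(a) FC to add: 4.428 − 0.2 = 4.228 mg/L as Cl₂.
(a) Cl₂ equivalent: 4.228 mg/L × 1,116,575 L = 4721 g.
(a) Product at 14.8% available Cl: 4721 / 0.148 = 31,900 g.
(a) Volume: 31,900 g ÷ 1.08 g/mL = 29,530 mL.

(b) [OCl⁻]/[HOCl] = 10^(pH − pKa) = 10^(7.92 − 7.41) = 10^0.51 = 3.236.
(b) Fraction as HOCl = 1 / (1 + 3.236) = 0.2361.

(a) 29.5 L; (b) 23.6%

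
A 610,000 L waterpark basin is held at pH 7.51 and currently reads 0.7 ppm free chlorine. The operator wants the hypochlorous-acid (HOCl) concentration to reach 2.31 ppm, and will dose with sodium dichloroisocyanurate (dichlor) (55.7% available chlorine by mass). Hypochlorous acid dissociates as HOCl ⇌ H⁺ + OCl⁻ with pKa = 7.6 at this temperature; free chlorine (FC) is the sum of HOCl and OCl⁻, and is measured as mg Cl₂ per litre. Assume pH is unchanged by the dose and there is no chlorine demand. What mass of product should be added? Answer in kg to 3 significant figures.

[OCl⁻]/[HOCl] = 10^(pH − pKa) = 10^(7.51 − 7.6) = 0.8128; fraction as HOCl = 1/(1 + 0.8128) = 0.5516.
Free chlorine required for 2.31 ppm HOCl: 2.31 / 0.5516 = 4.188 ppm.
FC to add: 4.188 − 0.7 = 3.488 mg/L as Cl₂.
Cl₂ equivalent: 3.488 mg/L × 610,000 L = 2127 g.
Product at 55.7% available Cl: 2127 / 0.557 = 3819 g.

3.82 kg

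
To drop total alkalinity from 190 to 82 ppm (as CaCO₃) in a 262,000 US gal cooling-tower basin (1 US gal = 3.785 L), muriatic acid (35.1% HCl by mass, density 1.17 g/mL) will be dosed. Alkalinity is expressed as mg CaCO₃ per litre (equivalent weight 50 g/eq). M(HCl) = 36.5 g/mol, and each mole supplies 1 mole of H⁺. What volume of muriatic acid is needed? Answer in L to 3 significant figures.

190 L

Volume: 262,000 US gal × 3.785 L/gal = 991,670 L.
Alkalinity to neutralize: (190 − 82) = 108 mg/L as CaCO₃ × 991,670 L = 107,100 g as CaCO₃.
Equivalents of H⁺ required: 107,100 ÷ 50 g/eq = 2142 eq = 2142 mol HCl.
Mass of HCl: 2142 × 36.5 = 78,180 g.
Mass of 35.1% solution: 78,180 / 0.351 = 222,700 g.
Volume: 222,700 g ÷ 1.17 g/mL = 190,400 mL.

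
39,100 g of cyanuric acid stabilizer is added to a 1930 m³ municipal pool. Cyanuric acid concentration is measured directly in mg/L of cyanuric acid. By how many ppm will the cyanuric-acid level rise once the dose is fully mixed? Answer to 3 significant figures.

Volume: 1930 m³ = 1,930,000 L.
Rise: 39,100 g / 1,930,000 L × 1000 = 20.26 mg/L.

20.3 ppm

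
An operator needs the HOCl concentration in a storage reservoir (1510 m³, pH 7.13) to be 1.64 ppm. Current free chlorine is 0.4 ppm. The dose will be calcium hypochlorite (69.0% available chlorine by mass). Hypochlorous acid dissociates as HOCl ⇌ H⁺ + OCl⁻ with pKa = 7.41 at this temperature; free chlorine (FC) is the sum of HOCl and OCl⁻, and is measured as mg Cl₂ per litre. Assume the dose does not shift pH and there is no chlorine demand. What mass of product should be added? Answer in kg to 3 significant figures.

4.60 kg

Volume: 1510 m³ = 1,510,000 L.
[OCl⁻]/[HOCl] = 10^(pH − pKa) = 10^(7.13 − 7.41) = 0.5248; fraction as HOCl = 1/(1 + 0.5248) = 0.6558.
Free chlorine required for 1.64 ppm HOCl: 1.64 / 0.6558 = 2.501 ppm.
FC to add: 2.501 − 0.4 = 2.101 mg/L as Cl₂.
Cl₂ equivalent: 2.101 mg/L × 1,510,000 L = 3172 g.
Product at 69.0% available Cl: 3172 / 0.69 = 4597 g.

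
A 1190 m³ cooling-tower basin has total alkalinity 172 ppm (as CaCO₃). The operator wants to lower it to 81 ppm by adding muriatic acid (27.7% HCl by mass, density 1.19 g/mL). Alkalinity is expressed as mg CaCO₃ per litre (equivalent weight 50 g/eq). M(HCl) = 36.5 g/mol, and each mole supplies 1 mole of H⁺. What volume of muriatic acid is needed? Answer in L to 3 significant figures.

240 L

Volume: 1190 m³ = 1,190,000 L.
Alkalinity to neutralize: (172 − 81) = 91 mg/L as CaCO₃ × 1,190,000 L = 108,300 g as CaCO₃.
Equivalents of H⁺ required: 108,300 ÷ 50 g/eq = 2166 eq = 2166 mol HCl.
Mass of HCl: 2166 × 36.5 = 79,050 g.
Mass of 27.7% solution: 79,050 / 0.277 = 285,400 g.
Volume: 285,400 g ÷ 1.19 g/mL = 239,800 mL.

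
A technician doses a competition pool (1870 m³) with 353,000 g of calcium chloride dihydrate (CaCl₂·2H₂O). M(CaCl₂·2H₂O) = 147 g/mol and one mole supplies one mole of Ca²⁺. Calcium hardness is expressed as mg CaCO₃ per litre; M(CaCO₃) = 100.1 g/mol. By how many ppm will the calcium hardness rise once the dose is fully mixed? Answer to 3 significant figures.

129 ppm

Volume: 1870 m³ = 1,870,000 L.
Moles of Ca²⁺: 353,000 g ÷ 147 g/mol = 2401 mol.
As CaCO₃: 2401 mol × 100.1 g/mol = 240,400 g.
Rise: 240,400 g / 1,870,000 L × 1000 = 128.5 mg/L.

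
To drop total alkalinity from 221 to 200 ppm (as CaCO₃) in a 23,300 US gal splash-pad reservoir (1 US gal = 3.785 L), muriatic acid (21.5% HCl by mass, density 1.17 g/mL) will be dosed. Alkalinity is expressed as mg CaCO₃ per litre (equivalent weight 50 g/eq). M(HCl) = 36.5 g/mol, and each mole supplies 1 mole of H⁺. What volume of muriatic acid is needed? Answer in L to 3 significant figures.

5.37 L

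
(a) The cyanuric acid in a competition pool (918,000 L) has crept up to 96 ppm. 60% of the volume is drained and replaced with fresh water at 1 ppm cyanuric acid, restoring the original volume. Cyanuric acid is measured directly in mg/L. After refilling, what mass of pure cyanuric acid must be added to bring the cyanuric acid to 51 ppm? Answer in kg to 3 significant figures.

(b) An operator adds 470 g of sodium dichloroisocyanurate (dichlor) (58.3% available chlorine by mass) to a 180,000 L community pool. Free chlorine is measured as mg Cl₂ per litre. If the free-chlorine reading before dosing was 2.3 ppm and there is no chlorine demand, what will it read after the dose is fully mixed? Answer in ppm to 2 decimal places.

(a) 11.0 kg; (b) 3.82 ppm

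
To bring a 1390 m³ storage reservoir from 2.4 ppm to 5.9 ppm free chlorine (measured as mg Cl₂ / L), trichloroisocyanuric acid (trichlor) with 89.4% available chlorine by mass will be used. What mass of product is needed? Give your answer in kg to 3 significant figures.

5.44 kg

Volume: 1390 m³ = 1,390,000 L.
Chlorine deficit: 5.9 − 2.4 = 3.5 ppm = 3.5 mg/L as Cl₂.
Cl₂ equivalent needed: 3.5 mg/L × 1,390,000 L = 4,865,000 mg = 4865 g.
Product at 89.4% available chlorine: 4865 / 0.894 = 5442 g.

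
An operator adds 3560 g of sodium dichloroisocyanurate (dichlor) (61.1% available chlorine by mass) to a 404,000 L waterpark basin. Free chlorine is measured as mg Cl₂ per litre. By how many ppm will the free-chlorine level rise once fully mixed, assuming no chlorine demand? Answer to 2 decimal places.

Available chlorine delivered: 3560 g × 0.611 = 2175 g as Cl₂.
Concentration rise: 2175 g / 404,000 L = 5.384 mg/L = 5.38 ppm.

5.38 ppm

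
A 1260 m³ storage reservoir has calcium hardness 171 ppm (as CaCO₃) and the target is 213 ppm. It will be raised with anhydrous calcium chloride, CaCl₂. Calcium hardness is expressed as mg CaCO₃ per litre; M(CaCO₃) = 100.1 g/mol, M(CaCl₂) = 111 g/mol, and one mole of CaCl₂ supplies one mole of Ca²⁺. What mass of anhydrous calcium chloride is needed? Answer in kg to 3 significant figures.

58.7 kg

Volume: 1260 m³ = 1,260,000 L.
Hardness to add: (213 − 171) = 42 mg/L as CaCO₃ × 1,260,000 L = 52,920 g as CaCO₃.
Moles of Ca²⁺ (1 mol Ca²⁺ ≡ 1 mol CaCO₃): 52,920 / 100.1 g/mol = 528.7 mol.
Mass of CaCl₂: 528.7 × 111 = 58,680 g.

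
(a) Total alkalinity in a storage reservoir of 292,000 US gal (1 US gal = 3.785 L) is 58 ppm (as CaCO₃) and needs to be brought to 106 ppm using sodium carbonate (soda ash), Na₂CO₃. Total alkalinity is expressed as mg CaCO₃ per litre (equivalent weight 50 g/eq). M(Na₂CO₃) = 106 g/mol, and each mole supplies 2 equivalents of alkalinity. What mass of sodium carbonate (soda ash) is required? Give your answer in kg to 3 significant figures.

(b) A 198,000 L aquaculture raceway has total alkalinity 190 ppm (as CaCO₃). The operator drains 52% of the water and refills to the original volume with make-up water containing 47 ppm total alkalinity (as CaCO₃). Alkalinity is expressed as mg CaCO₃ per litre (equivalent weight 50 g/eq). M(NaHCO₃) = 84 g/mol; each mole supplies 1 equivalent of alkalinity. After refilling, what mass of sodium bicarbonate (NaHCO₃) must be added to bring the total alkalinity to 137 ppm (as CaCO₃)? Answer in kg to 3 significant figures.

(a) 56.2 kg; (b) 7.11 kg

(a) Volume: 292,000 US gal × 3.785 L/gal = 1,105,220 L.
(a) Alkalinity to add: (106 − 58) = 48 mg/L as CaCO₃ × 1,105,220 L = 53,050 g as CaCO₃.
(a) Equivalents: 53,050 g ÷ 50 g/eq = 1061 eq.
(a) Each mole of Na₂CO₃ supplies 2 eq, so 1061 / 2 = 530.5 mol.
(a) Mass: 530.5 mol × 106 g/mol = 56,230 g.

(b) After draining 52% and refilling: 190 × 0.48 + 47 × 0.52 = 115.64 ppm.
(b) Deficit to target: 137 − 115.64 = 21.36 mg/L.
(b) As CaCO₃: 21.36 mg/L × 198,000 L = 4229 g; ÷ 50 g/eq ÷ 1 = 84.59 mol NaHCO₃.
(b) Mass: 84.59 × 84 = 7105 g.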